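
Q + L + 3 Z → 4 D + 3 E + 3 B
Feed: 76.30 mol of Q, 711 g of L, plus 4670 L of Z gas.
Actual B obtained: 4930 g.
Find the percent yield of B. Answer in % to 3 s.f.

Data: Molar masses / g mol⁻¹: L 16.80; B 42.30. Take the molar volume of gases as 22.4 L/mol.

91.8 %

n(Q) = 76.30 mol
n(L) = 711.0 / 16.80 = 42.32 mol
n(Z) = 4670 / 22.4 = 208.5 mol
n/ν for Q = 76.30/1 = 76.30
n/ν for L = 42.32/1 = 42.32
n/ν for Z = 208.5/3 = 69.50
Smallest n/ν is L → limiting reagent.
theoretical n(B) = (3/1) × 42.32 = 127.0 mol → 5372 g
% yield = 4930 / 5372 × 100 = 91.77 %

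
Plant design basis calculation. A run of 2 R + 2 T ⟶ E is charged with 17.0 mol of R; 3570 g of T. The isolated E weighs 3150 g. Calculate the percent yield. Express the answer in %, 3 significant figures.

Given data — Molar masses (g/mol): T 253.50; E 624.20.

71.7 %

n(R) = 17.00 mol
n(T) = 3570 / 253.50 = 14.08 mol
n/ν for R = 17.00/2 = 8.500
n/ν for T = 14.08/2 = 7.040
Smallest n/ν is T → limiting reagent.
theoretical n(E) = (1/2) × 14.08 = 7.040 mol → 4394 g
% yield = 3150 / 4394 × 100 = 71.69 %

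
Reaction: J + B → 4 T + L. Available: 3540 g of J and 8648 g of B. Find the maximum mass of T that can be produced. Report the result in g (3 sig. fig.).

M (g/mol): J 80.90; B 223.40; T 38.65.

5980 g

n(J) = 3540 / 80.90 = 43.76 mol
n(B) = 8648 / 223.40 = 38.71 mol
n/ν for J = 43.76/1 = 43.76
n/ν for B = 38.71/1 = 38.71
Smallest n/ν is B → limiting reagent.
n(T) = (4/1) × 38.71 = 154.8 mol
mass = 154.8 × 38.65 = 5983 g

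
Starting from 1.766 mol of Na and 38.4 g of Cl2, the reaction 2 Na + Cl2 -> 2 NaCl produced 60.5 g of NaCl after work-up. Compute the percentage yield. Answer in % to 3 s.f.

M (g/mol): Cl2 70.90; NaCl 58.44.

95.6 %

n(Na) = 1.766 mol
n(Cl2) = 38.40 / 70.90 = 0.5416 mol
n/ν for Na = 1.766/2 = 0.8830
n/ν for Cl2 = 0.5416/1 = 0.5416
Smallest n/ν is Cl2 → limiting reagent.
theoretical n(NaCl) = (2/1) × 0.5416 = 1.083 mol → 63.29 g
% yield = 60.5 / 63.29 × 100 = 95.59 %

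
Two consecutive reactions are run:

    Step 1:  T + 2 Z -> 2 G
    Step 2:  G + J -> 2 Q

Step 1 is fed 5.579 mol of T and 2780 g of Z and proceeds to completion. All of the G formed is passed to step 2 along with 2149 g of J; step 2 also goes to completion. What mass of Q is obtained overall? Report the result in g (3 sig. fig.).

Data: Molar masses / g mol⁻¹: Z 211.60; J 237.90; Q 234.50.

4240 g

Step 1:
n(T) = 5.579 mol
n(Z) = 2780 / 211.60 = 13.14 mol
n/ν for T = 5.579/1 = 5.579
n/ν for Z = 13.14/2 = 6.570
Smallest n/ν is T → limiting reagent.
n(G) produced = (2/1) × 5.579 = 11.16 mol
Step 2:
n(G) available = 11.16 mol
n(J) = 2149 / 237.90 = 9.033 mol
n/ν for G = 11.16/1 = 11.16
n/ν for J = 9.033/1 = 9.033
Smallest n/ν is J → limiting reagent.
n(Q) = (2/1) × 9.033 = 18.07 mol
mass = 18.07 × 234.50 = 4237 g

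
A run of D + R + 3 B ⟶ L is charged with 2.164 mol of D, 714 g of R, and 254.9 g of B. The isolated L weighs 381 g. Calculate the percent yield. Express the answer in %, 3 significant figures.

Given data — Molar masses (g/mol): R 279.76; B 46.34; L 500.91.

n(D) = 2.164 mol
n(R) = 714.0 / 279.76 = 2.552 mol
n(B) = 254.9 / 46.34 = 5.501 mol
n/ν → D: 2.164, R: 2.552, B: 1.834; B is limiting.
theoretical n(L) = (1/3) × 5.501 = 1.834 mol → 918.7 g
% yield = 381 / 918.7 × 100 = 41.47 %

41.5 %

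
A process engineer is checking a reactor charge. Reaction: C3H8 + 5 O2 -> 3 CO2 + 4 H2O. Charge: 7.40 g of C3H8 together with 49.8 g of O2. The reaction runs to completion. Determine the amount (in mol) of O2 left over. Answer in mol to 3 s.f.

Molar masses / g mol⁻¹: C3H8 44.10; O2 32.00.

n(C3H8) = 7.400 / 44.10 = 0.1678 mol
n(O2) = 49.80 / 32.00 = 1.556 mol
n/ν → C3H8: 0.1678, O2: 0.3112; C3H8 is limiting.
O2 consumed = (5/1) × 0.1678 = 0.8390 mol
O2 remaining = 1.556 − 0.8390 = 0.7170 mol

0.717 mol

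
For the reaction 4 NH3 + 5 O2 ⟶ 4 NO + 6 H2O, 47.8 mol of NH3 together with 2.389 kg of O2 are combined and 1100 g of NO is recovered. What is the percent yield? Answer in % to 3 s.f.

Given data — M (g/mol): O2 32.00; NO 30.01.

76.7 %

n(NH3) = 47.80 mol
n(O2) = 2.389×1000 / 32.00 = 74.66 mol
n/ν for NH3 = 47.80/4 = 11.95
n/ν for O2 = 74.66/5 = 14.93
Smallest n/ν is NH3 → limiting reagent.
theoretical n(NO) = (4/4) × 47.80 = 47.80 mol → 1434 g
% yield = 1100 / 1434 × 100 = 76.71 %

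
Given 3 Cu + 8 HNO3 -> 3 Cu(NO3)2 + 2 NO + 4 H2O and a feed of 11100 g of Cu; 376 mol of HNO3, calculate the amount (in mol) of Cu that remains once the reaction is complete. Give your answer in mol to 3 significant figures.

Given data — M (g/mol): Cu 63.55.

33.7 mol

n(Cu) = 11100 / 63.55 = 174.7 mol
n(HNO3) = 376.0 mol
n/ν for Cu = 174.7/3 = 58.23
n/ν for HNO3 = 376.0/8 = 47.00
Smallest n/ν is HNO3 → limiting reagent.
Cu consumed = (3/8) × 376.0 = 141.0 mol
Cu remaining = 174.7 − 141.0 = 33.70 mol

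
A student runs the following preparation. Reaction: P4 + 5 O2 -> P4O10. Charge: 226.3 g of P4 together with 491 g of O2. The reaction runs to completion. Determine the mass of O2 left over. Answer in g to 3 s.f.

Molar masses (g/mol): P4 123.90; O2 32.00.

199 g

n(P4) = 226.3 / 123.90 = 1.826 mol
n(O2) = 491.0 / 32.00 = 15.34 mol
n/ν → P4: 1.826, O2: 3.068; P4 is limiting.
O2 consumed = (5/1) × 1.826 = 9.130 mol
O2 remaining = 15.34 − 9.130 = 6.210 mol
mass = 6.210 × 32.00 = 198.7 g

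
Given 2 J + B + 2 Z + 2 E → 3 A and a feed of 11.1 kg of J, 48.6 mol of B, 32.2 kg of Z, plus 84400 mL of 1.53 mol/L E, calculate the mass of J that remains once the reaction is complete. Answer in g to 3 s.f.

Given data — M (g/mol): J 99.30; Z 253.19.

n(J) = 11.10×1000 / 99.30 = 111.8 mol
n(B) = 48.60 mol
n(Z) = 32.20×1000 / 253.19 = 127.2 mol
n(E) = 1.53 × 84400/1000 = 129.1 mol
n/ν → J: 55.90, B: 48.60, Z: 63.60, E: 64.55; B is limiting.
J consumed = (2/1) × 48.60 = 97.20 mol
J remaining = 111.8 − 97.20 = 14.60 mol
mass = 14.60 × 99.30 = 1450 g

1450 g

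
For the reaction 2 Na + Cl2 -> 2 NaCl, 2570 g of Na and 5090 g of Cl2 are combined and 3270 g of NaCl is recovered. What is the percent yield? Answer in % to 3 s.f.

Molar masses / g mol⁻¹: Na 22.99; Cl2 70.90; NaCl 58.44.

n(Na) = 2570 / 22.99 = 111.8 mol
n(Cl2) = 5090 / 70.90 = 71.79 mol
n/ν → Na: 55.90, Cl2: 71.79; Na is limiting.
theoretical n(NaCl) = (2/2) × 111.8 = 111.8 mol → 6534 g
% yield = 3270 / 6534 × 100 = 50.05 %

50.1 %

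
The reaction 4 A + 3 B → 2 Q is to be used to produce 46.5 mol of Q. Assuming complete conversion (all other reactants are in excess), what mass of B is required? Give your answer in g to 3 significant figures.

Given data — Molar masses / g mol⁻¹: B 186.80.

n(Q) = 46.50 mol
n(B) = (3/2) × 46.50 = 69.75 mol
mass = 69.75 × 186.80 = 13030 g

13000 g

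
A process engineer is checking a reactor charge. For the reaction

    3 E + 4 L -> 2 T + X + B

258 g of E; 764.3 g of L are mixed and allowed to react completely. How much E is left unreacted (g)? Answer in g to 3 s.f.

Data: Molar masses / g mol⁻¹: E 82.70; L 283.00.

n(E) = 258.0 / 82.70 = 3.120 mol
n(L) = 764.3 / 283.00 = 2.701 mol
n/ν for E = 3.120/3 = 1.040
n/ν for L = 2.701/4 = 0.6753
Smallest n/ν is L → limiting reagent.
E consumed = (3/4) × 2.701 = 2.026 mol
E remaining = 3.120 − 2.026 = 1.094 mol
mass = 1.094 × 82.70 = 90.47 g

90.5 g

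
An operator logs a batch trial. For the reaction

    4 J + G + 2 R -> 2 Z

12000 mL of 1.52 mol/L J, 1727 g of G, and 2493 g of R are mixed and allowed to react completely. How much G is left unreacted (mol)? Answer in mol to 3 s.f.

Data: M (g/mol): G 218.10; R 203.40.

3.36 mol

n(J) = 1.52 × 12000/1000 = 18.24 mol
n(G) = 1727 / 218.10 = 7.918 mol
n(R) = 2493 / 203.40 = 12.26 mol
n/ν for J = 18.24/4 = 4.560
n/ν for G = 7.918/1 = 7.918
n/ν for R = 12.26/2 = 6.130
Smallest n/ν is J → limiting reagent.
G consumed = (1/4) × 18.24 = 4.560 mol
G remaining = 7.918 − 4.560 = 3.358 mol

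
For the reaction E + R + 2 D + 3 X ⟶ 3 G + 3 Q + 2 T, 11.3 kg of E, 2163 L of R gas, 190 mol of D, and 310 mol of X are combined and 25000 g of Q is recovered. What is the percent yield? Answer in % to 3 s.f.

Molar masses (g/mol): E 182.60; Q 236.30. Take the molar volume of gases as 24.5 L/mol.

57.0 %

n(E) = 11.30×1000 / 182.60 = 61.88 mol
n(R) = 2163 / 24.5 = 88.29 mol
n(D) = 190.0 mol
n(X) = 310.0 mol
n/ν for E = 61.88/1 = 61.88
n/ν for R = 88.29/1 = 88.29
n/ν for D = 190.0/2 = 95.00
n/ν for X = 310.0/3 = 103.3
Smallest n/ν is E → limiting reagent.
theoretical n(Q) = (3/1) × 61.88 = 185.6 mol → 43860 g
% yield = 25000 / 43860 × 100 = 57.00 %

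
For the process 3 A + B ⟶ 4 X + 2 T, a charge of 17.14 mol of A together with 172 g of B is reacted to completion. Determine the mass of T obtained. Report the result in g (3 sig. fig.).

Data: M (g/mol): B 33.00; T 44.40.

463 g

n(A) = 17.14 mol
n(B) = 172.0 / 33.00 = 5.212 mol
n/ν for A = 17.14/3 = 5.713
n/ν for B = 5.212/1 = 5.212
Smallest n/ν is B → limiting reagent.
n(T) = (2/1) × 5.212 = 10.42 mol
mass = 10.42 × 44.40 = 462.6 g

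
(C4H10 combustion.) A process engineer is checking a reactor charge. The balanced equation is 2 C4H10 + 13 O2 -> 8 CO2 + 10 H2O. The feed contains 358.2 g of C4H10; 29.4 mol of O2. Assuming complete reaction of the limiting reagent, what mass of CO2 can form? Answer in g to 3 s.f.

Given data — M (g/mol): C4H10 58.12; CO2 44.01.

n(C4H10) = 358.2 / 58.12 = 6.163 mol
n(O2) = 29.40 mol
n/ν for C4H10 = 6.163/2 = 3.082
n/ν for O2 = 29.40/13 = 2.262
Smallest n/ν is O2 → limiting reagent.
n(CO2) = (8/13) × 29.40 = 18.09 mol
mass = 18.09 × 44.01 = 796.1 g

796 g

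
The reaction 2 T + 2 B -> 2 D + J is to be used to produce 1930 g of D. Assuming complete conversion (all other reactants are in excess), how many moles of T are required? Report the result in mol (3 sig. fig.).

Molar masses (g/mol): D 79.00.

24.4 mol

n(D) = 1930 / 79.00 = 24.43 mol
n(T) = (2/2) × 24.43 = 24.43 mol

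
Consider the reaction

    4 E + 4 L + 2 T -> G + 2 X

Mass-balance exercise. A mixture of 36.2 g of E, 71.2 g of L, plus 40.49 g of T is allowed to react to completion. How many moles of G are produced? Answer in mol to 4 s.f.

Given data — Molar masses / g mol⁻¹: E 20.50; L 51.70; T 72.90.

0.2777 mol

n(E) = 36.20 / 20.50 = 1.766 mol
n(L) = 71.20 / 51.70 = 1.377 mol
n(T) = 40.49 / 72.90 = 0.5554 mol
n/ν → E: 0.4415, L: 0.3443, T: 0.2777; T is limiting.
n(G) = (1/2) × 0.5554 = 0.2777 mol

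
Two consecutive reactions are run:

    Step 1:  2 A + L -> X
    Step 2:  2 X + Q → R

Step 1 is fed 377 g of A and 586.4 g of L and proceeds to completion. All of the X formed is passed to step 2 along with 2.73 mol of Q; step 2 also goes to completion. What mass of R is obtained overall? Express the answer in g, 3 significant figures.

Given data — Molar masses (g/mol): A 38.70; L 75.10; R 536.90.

Step 1:
n(A) = 377.0 / 38.70 = 9.742 mol
n(L) = 586.4 / 75.10 = 7.808 mol
n/ν for A = 9.742/2 = 4.871
n/ν for L = 7.808/1 = 7.808
Smallest n/ν is A → limiting reagent.
n(X) produced = (1/2) × 9.742 = 4.871 mol
Step 2:
n(X) available = 4.871 mol
n(Q) = 2.730 mol
n/ν for X = 4.871/2 = 2.436
n/ν for Q = 2.730/1 = 2.730
Smallest n/ν is X → limiting reagent.
n(R) = (1/2) × 4.871 = 2.436 mol
mass = 2.436 × 536.90 = 1308 g

1310 g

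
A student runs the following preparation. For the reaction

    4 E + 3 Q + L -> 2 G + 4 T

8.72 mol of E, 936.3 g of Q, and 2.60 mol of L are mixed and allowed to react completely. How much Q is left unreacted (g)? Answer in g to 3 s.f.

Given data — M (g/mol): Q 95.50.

312 g

n(E) = 8.720 mol
n(Q) = 936.3 / 95.50 = 9.804 mol
n(L) = 2.600 mol
n/ν for E = 8.720/4 = 2.180
n/ν for Q = 9.804/3 = 3.268
n/ν for L = 2.600/1 = 2.600
Smallest n/ν is E → limiting reagent.
Q consumed = (3/4) × 8.720 = 6.540 mol
Q remaining = 9.804 − 6.540 = 3.264 mol
mass = 3.264 × 95.50 = 311.7 g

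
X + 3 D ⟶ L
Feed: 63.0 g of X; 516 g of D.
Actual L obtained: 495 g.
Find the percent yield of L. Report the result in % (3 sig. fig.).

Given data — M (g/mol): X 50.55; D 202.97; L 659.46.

n(X) = 63.00 / 50.55 = 1.246 mol
n(D) = 516.0 / 202.97 = 2.542 mol
n/ν for X = 1.246/1 = 1.246
n/ν for D = 2.542/3 = 0.8473
Smallest n/ν is D → limiting reagent.
theoretical n(L) = (1/3) × 2.542 = 0.8473 mol → 558.8 g
% yield = 495 / 558.8 × 100 = 88.58 %

88.6 %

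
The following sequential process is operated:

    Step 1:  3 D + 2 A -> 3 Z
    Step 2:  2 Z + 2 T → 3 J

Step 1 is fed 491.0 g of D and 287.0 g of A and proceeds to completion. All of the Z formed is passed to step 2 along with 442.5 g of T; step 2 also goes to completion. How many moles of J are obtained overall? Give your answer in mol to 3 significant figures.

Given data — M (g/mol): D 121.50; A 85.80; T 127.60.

Step 1:
n(D) = 491.0 / 121.50 = 4.041 mol
n(A) = 287.0 / 85.80 = 3.345 mol
n/ν → D: 1.347, A: 1.673; D is limiting.
n(Z) produced = (3/3) × 4.041 = 4.041 mol
Step 2:
n(Z) available = 4.041 mol
n(T) = 442.5 / 127.60 = 3.468 mol
n/ν → Z: 2.021, T: 1.734; T is limiting.
n(J) = (3/2) × 3.468 = 5.202 mol

5.20 mol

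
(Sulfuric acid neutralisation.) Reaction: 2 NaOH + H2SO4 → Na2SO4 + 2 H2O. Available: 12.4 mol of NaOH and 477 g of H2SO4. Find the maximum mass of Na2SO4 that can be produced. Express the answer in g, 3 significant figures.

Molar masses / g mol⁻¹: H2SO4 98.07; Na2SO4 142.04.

691 g

n(NaOH) = 12.40 mol
n(H2SO4) = 477.0 / 98.07 = 4.864 mol
n/ν for NaOH = 12.40/2 = 6.200
n/ν for H2SO4 = 4.864/1 = 4.864
Smallest n/ν is H2SO4 → limiting reagent.
n(Na2SO4) = (1/1) × 4.864 = 4.864 mol
mass = 4.864 × 142.04 = 690.9 g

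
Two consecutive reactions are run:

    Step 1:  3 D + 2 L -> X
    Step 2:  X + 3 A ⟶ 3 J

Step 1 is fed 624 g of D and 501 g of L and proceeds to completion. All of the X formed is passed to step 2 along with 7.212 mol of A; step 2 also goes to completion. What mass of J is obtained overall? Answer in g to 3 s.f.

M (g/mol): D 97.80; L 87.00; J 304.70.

1940 g

Step 1:
n(D) = 624.0 / 97.80 = 6.380 mol
n(L) = 501.0 / 87.00 = 5.759 mol
n/ν → D: 2.127, L: 2.880; D is limiting.
n(X) produced = (1/3) × 6.380 = 2.127 mol
Step 2:
n(X) available = 2.127 mol
n(A) = 7.212 mol
n/ν → X: 2.127, A: 2.404; X is limiting.
n(J) = (3/1) × 2.127 = 6.381 mol
mass = 6.381 × 304.70 = 1944 g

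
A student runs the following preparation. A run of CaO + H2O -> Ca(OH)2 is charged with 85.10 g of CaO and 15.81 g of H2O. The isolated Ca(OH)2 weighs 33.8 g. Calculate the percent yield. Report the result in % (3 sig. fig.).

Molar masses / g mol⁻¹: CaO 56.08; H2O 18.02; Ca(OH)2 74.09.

n(CaO) = 85.10 / 56.08 = 1.517 mol
n(H2O) = 15.81 / 18.02 = 0.8774 mol
n/ν → CaO: 1.517, H2O: 0.8774; H2O is limiting.
theoretical n(Ca(OH)2) = (1/1) × 0.8774 = 0.8774 mol → 65.01 g
% yield = 33.8 / 65.01 × 100 = 51.99 %

52.0 %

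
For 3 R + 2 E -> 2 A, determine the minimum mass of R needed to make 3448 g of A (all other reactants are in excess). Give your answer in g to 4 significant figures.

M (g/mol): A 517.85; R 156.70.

1565 g

n(A) = 3448 / 517.85 = 6.658 mol
n(R) = (3/2) × 6.658 = 9.987 mol
mass = 9.987 × 156.70 = 1565 g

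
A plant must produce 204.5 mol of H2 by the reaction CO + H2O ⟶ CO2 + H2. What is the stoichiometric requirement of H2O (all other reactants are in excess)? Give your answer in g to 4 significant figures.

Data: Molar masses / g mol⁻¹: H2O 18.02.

n(H2) = 204.5 mol
n(H2O) = (1/1) × 204.5 = 204.5 mol
mass = 204.5 × 18.02 = 3685 g

3685 g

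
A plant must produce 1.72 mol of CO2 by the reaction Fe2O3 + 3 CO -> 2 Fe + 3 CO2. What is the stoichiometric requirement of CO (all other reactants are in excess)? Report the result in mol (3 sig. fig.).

1.72 mol

n(CO2) = 1.720 mol
n(CO) = (3/3) × 1.720 = 1.720 mol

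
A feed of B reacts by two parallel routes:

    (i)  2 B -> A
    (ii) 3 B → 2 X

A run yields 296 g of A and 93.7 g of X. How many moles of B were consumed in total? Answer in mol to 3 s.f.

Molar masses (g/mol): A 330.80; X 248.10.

n(A) = 296 / 330.80 = 0.8948 mol
n(X) = 93.7 / 248.10 = 0.3777 mol
n(B) via (i) = (2/1)×0.8948 = 1.790 mol
n(B) via (ii) = (3/2)×0.3777 = 0.5666 mol
total n(B) = 1.790 + 0.5666 = 2.357 mol

2.36 mol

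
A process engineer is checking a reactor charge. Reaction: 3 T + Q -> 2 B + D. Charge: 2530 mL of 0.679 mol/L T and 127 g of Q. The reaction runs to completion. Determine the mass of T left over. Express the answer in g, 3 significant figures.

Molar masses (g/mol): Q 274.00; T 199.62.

65.3 g

n(T) = 0.679 × 2530/1000 = 1.718 mol
n(Q) = 127.0 / 274.00 = 0.4635 mol
n/ν for T = 1.718/3 = 0.5727
n/ν for Q = 0.4635/1 = 0.4635
Smallest n/ν is Q → limiting reagent.
T consumed = (3/1) × 0.4635 = 1.391 mol
T remaining = 1.718 − 1.391 = 0.3270 mol
mass = 0.3270 × 199.62 = 65.28 g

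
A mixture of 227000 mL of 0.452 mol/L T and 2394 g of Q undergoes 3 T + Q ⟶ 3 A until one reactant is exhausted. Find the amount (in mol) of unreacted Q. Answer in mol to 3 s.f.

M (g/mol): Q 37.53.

29.6 mol

n(T) = 0.452 × 227000/1000 = 102.6 mol
n(Q) = 2394 / 37.53 = 63.79 mol
n/ν → T: 34.20, Q: 63.79; T is limiting.
Q consumed = (1/3) × 102.6 = 34.20 mol
Q remaining = 63.79 − 34.20 = 29.59 mol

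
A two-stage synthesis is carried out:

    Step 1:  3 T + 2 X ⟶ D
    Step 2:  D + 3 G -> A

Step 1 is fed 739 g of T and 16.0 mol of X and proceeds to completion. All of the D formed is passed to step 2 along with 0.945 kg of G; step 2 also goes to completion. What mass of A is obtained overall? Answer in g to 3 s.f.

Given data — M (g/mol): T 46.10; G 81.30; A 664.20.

Step 1:
n(T) = 739.0 / 46.10 = 16.03 mol
n(X) = 16.00 mol
n/ν for T = 16.03/3 = 5.343
n/ν for X = 16.00/2 = 8.000
Smallest n/ν is T → limiting reagent.
n(D) produced = (1/3) × 16.03 = 5.343 mol
Step 2:
n(D) available = 5.343 mol
n(G) = 0.9450×1000 / 81.30 = 11.62 mol
n/ν for D = 5.343/1 = 5.343
n/ν for G = 11.62/3 = 3.873
Smallest n/ν is G → limiting reagent.
n(A) = (1/3) × 11.62 = 3.873 mol
mass = 3.873 × 664.20 = 2572 g

2570 g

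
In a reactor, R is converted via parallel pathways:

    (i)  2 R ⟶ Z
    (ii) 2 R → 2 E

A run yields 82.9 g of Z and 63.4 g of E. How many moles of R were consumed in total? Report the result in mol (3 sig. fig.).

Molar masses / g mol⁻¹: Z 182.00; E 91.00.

1.61 mol

n(Z) = 82.9 / 182.00 = 0.4555 mol
n(E) = 63.4 / 91.00 = 0.6967 mol
n(R) via (i) = (2/1)×0.4555 = 0.9110 mol
n(R) via (ii) = (2/2)×0.6967 = 0.6967 mol
total n(R) = 0.9110 + 0.6967 = 1.608 mol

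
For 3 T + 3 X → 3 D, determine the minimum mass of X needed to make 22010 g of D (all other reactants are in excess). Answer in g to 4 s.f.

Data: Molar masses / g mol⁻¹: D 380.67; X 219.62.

n(D) = 22010 / 380.67 = 57.82 mol
n(X) = (3/3) × 57.82 = 57.82 mol
mass = 57.82 × 219.62 = 12700 g

12700 g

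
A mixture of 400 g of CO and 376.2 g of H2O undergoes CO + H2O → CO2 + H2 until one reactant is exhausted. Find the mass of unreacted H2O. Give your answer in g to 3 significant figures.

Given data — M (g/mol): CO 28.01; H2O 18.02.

119 g

n(CO) = 400.0 / 28.01 = 14.28 mol
n(H2O) = 376.2 / 18.02 = 20.88 mol
n/ν for CO = 14.28/1 = 14.28
n/ν for H2O = 20.88/1 = 20.88
Smallest n/ν is CO → limiting reagent.
H2O consumed = (1/1) × 14.28 = 14.28 mol
H2O remaining = 20.88 − 14.28 = 6.600 mol
mass = 6.600 × 18.02 = 118.9 g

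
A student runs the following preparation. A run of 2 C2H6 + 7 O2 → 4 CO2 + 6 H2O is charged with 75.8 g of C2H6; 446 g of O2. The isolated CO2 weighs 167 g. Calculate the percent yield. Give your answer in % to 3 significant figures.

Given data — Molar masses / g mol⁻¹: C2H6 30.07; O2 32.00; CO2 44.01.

75.3 %

n(C2H6) = 75.80 / 30.07 = 2.521 mol
n(O2) = 446.0 / 32.00 = 13.94 mol
n/ν for C2H6 = 2.521/2 = 1.261
n/ν for O2 = 13.94/7 = 1.991
Smallest n/ν is C2H6 → limiting reagent.
theoretical n(CO2) = (4/2) × 2.521 = 5.042 mol → 221.9 g
% yield = 167 / 221.9 × 100 = 75.26 %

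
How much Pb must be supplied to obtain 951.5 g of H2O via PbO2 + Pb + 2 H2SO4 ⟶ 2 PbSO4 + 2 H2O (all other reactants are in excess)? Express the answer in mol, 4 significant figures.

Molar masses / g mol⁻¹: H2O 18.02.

26.40 mol

n(H2O) = 951.5 / 18.02 = 52.80 mol
n(Pb) = (1/2) × 52.80 = 26.40 mol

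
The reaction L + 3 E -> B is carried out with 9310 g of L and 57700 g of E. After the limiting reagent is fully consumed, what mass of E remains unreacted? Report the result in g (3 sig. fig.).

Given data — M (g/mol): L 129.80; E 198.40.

15000 g

n(L) = 9310 / 129.80 = 71.73 mol
n(E) = 57700 / 198.40 = 290.8 mol
n/ν for L = 71.73/1 = 71.73
n/ν for E = 290.8/3 = 96.93
Smallest n/ν is L → limiting reagent.
E consumed = (3/1) × 71.73 = 215.2 mol
E remaining = 290.8 − 215.2 = 75.60 mol
mass = 75.60 × 198.40 = 15000 g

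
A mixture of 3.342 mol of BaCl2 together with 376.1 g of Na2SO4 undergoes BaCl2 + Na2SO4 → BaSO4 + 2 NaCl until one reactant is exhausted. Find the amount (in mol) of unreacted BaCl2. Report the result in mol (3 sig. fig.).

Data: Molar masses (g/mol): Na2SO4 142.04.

n(BaCl2) = 3.342 mol
n(Na2SO4) = 376.1 / 142.04 = 2.648 mol
n/ν for BaCl2 = 3.342/1 = 3.342
n/ν for Na2SO4 = 2.648/1 = 2.648
Smallest n/ν is Na2SO4 → limiting reagent.
BaCl2 consumed = (1/1) × 2.648 = 2.648 mol
BaCl2 remaining = 3.342 − 2.648 = 0.6940 mol

0.694 mol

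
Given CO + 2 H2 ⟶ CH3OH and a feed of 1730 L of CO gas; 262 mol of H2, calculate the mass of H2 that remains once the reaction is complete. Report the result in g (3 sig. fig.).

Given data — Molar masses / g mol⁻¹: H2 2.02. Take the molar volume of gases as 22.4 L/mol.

217 g

n(CO) = 1730 / 22.4 = 77.23 mol
n(H2) = 262.0 mol
n/ν for CO = 77.23/1 = 77.23
n/ν for H2 = 262.0/2 = 131.0
Smallest n/ν is CO → limiting reagent.
H2 consumed = (2/1) × 77.23 = 154.5 mol
H2 remaining = 262.0 − 154.5 = 107.5 mol
mass = 107.5 × 2.02 = 217.2 g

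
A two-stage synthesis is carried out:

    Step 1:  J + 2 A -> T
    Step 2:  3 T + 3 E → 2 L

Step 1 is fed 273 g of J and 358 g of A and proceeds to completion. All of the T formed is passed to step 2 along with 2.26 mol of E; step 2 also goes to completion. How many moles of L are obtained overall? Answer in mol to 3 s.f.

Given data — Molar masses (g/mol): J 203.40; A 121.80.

Step 1:
n(J) = 273.0 / 203.40 = 1.342 mol
n(A) = 358.0 / 121.80 = 2.939 mol
n/ν for J = 1.342/1 = 1.342
n/ν for A = 2.939/2 = 1.470
Smallest n/ν is J → limiting reagent.
n(T) produced = (1/1) × 1.342 = 1.342 mol
Step 2:
n(T) available = 1.342 mol
n(E) = 2.260 mol
n/ν for T = 1.342/3 = 0.4473
n/ν for E = 2.260/3 = 0.7533
Smallest n/ν is T → limiting reagent.
n(L) = (2/3) × 1.342 = 0.8947 mol

0.895 mol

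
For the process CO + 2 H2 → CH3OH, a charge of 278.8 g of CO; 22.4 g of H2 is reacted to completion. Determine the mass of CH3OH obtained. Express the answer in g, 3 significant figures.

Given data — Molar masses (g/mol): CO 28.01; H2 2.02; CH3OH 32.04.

178 g

n(CO) = 278.8 / 28.01 = 9.954 mol
n(H2) = 22.40 / 2.02 = 11.09 mol
n/ν for CO = 9.954/1 = 9.954
n/ν for H2 = 11.09/2 = 5.545
Smallest n/ν is H2 → limiting reagent.
n(CH3OH) = (1/2) × 11.09 = 5.545 mol
mass = 5.545 × 32.04 = 177.7 g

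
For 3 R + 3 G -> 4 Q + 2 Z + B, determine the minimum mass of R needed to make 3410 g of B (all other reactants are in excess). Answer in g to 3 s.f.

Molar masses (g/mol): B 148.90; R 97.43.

6690 g

n(B) = 3410 / 148.90 = 22.90 mol
n(R) = (3/1) × 22.90 = 68.70 mol
mass = 68.70 × 97.43 = 6693 g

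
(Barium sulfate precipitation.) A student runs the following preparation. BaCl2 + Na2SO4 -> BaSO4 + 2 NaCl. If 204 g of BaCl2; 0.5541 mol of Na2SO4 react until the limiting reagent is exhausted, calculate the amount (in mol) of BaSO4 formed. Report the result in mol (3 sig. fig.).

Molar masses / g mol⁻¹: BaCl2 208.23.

n(BaCl2) = 204.0 / 208.23 = 0.9797 mol
n(Na2SO4) = 0.5541 mol
n/ν for BaCl2 = 0.9797/1 = 0.9797
n/ν for Na2SO4 = 0.5541/1 = 0.5541
Smallest n/ν is Na2SO4 → limiting reagent.
n(BaSO4) = (1/1) × 0.5541 = 0.5541 mol

0.554 mol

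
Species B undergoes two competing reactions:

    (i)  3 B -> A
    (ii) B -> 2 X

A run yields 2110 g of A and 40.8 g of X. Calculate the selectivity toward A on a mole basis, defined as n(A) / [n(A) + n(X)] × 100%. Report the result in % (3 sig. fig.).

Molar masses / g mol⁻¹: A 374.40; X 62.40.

n(A) = 2110 / 374.40 = 5.636 mol
n(X) = 40.8 / 62.40 = 0.6538 mol
selectivity = 5.636/(5.636+0.6538) × 100 = 89.61 %

89.6 %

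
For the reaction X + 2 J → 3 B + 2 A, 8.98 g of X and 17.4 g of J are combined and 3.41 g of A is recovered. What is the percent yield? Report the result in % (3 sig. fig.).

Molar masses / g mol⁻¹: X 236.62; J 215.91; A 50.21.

n(X) = 8.980 / 236.62 = 0.03795 mol
n(J) = 17.40 / 215.91 = 0.08059 mol
n/ν for X = 0.03795/1 = 0.03795
n/ν for J = 0.08059/2 = 0.04030
Smallest n/ν is X → limiting reagent.
theoretical n(A) = (2/1) × 0.03795 = 0.07590 mol → 3.811 g
% yield = 3.41 / 3.811 × 100 = 89.48 %

89.5 %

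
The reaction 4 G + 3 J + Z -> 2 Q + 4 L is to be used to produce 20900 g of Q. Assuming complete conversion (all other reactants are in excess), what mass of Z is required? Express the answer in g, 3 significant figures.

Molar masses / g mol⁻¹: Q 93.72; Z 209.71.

n(Q) = 20900 / 93.72 = 223.0 mol
n(Z) = (1/2) × 223.0 = 111.5 mol
mass = 111.5 × 209.71 = 23380 g

23400 g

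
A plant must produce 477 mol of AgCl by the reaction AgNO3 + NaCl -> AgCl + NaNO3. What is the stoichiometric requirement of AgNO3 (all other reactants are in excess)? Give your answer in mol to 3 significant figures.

477 mol

n(AgCl) = 477.0 mol
n(AgNO3) = (1/1) × 477.0 = 477.0 mol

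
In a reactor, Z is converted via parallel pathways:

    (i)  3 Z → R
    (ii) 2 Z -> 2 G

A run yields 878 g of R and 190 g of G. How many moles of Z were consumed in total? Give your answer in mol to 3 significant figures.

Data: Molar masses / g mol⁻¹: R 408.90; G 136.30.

7.84 mol

n(R) = 878 / 408.90 = 2.147 mol
n(G) = 190 / 136.30 = 1.394 mol
n(Z) via (i) = (3/1)×2.147 = 6.441 mol
n(Z) via (ii) = (2/2)×1.394 = 1.394 mol
total n(Z) = 6.441 + 1.394 = 7.835 mol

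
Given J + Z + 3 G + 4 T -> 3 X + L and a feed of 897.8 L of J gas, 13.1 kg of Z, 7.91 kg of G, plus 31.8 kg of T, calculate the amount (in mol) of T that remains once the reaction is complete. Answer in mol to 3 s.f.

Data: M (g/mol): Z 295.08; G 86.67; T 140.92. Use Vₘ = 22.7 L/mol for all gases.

n(J) = 897.8 / 22.7 = 39.55 mol
n(Z) = 13.10×1000 / 295.08 = 44.39 mol
n(G) = 7.910×1000 / 86.67 = 91.27 mol
n(T) = 31.80×1000 / 140.92 = 225.7 mol
n/ν for J = 39.55/1 = 39.55
n/ν for Z = 44.39/1 = 44.39
n/ν for G = 91.27/3 = 30.42
n/ν for T = 225.7/4 = 56.43
Smallest n/ν is G → limiting reagent.
T consumed = (4/3) × 91.27 = 121.7 mol
T remaining = 225.7 − 121.7 = 104.0 mol

104 mol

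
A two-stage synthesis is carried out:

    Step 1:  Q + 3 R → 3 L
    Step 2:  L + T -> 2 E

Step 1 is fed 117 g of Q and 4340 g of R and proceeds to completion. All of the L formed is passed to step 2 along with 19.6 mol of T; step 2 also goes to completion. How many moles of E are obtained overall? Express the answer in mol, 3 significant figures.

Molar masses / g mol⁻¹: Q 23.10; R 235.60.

30.4 mol

Step 1:
n(Q) = 117.0 / 23.10 = 5.065 mol
n(R) = 4340 / 235.60 = 18.42 mol
n/ν for Q = 5.065/1 = 5.065
n/ν for R = 18.42/3 = 6.140
Smallest n/ν is Q → limiting reagent.
n(L) produced = (3/1) × 5.065 = 15.20 mol
Step 2:
n(L) available = 15.20 mol
n(T) = 19.60 mol
n/ν for L = 15.20/1 = 15.20
n/ν for T = 19.60/1 = 19.60
Smallest n/ν is L → limiting reagent.
n(E) = (2/1) × 15.20 = 30.40 mol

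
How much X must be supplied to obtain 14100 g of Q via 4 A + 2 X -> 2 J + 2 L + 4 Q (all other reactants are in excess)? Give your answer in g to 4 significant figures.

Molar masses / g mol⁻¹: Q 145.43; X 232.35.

n(Q) = 14100 / 145.43 = 96.95 mol
n(X) = (2/4) × 96.95 = 48.48 mol
mass = 48.48 × 232.35 = 11260 g

11260 g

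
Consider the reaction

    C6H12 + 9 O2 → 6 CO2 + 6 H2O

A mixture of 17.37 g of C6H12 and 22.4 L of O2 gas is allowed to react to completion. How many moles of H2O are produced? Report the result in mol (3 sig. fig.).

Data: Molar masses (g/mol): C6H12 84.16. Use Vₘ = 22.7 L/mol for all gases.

0.658 mol

n(C6H12) = 17.37 / 84.16 = 0.2064 mol
n(O2) = 22.40 / 22.7 = 0.9868 mol
n/ν for C6H12 = 0.2064/1 = 0.2064
n/ν for O2 = 0.9868/9 = 0.1096
Smallest n/ν is O2 → limiting reagent.
n(H2O) = (6/9) × 0.9868 = 0.6579 mol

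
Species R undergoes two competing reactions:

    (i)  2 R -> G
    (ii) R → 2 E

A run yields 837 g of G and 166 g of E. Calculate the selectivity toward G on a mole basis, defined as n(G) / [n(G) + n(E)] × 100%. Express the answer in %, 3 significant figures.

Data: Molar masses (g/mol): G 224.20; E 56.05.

55.8 %

n(G) = 837 / 224.20 = 3.733 mol
n(E) = 166 / 56.05 = 2.962 mol
selectivity = 3.733/(3.733+2.962) × 100 = 55.76 %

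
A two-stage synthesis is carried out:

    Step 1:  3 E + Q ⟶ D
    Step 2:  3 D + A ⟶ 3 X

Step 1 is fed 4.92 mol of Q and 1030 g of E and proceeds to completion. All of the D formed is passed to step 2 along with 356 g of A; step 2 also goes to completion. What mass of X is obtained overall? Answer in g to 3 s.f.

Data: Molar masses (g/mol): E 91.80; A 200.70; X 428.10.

1600 g

Step 1:
n(Q) = 4.920 mol
n(E) = 1030 / 91.80 = 11.22 mol
n/ν → Q: 4.920, E: 3.740; E is limiting.
n(D) produced = (1/3) × 11.22 = 3.740 mol
Step 2:
n(D) available = 3.740 mol
n(A) = 356.0 / 200.70 = 1.774 mol
n/ν → D: 1.247, A: 1.774; D is limiting.
n(X) = (3/3) × 3.740 = 3.740 mol
mass = 3.740 × 428.10 = 1601 g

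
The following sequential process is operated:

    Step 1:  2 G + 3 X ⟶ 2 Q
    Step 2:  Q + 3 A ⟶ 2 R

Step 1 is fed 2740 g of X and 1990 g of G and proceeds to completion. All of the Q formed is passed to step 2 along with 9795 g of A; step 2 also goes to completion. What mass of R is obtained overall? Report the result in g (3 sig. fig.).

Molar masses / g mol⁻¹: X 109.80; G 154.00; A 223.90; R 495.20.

Step 1:
n(X) = 2740 / 109.80 = 24.95 mol
n(G) = 1990 / 154.00 = 12.92 mol
n/ν → X: 8.317, G: 6.460; G is limiting.
n(Q) produced = (2/2) × 12.92 = 12.92 mol
Step 2:
n(Q) available = 12.92 mol
n(A) = 9795 / 223.90 = 43.75 mol
n/ν → Q: 12.92, A: 14.58; Q is limiting.
n(R) = (2/1) × 12.92 = 25.84 mol
mass = 25.84 × 495.20 = 12800 g

12800 g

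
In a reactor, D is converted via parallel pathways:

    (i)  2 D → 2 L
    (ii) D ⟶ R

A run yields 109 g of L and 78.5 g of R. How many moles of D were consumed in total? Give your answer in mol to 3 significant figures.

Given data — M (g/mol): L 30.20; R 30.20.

n(L) = 109 / 30.20 = 3.609 mol
n(R) = 78.5 / 30.20 = 2.599 mol
n(D) via (i) = (2/2)×3.609 = 3.609 mol
n(D) via (ii) = (1/1)×2.599 = 2.599 mol
total n(D) = 3.609 + 2.599 = 6.208 mol

6.21 mol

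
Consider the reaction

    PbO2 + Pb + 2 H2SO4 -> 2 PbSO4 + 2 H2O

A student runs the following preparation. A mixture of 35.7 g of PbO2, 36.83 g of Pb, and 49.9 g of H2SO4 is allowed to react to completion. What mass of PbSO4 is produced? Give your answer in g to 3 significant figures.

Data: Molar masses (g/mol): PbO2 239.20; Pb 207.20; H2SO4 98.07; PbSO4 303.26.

90.5 g

n(PbO2) = 35.70 / 239.20 = 0.1492 mol
n(Pb) = 36.83 / 207.20 = 0.1778 mol
n(H2SO4) = 49.90 / 98.07 = 0.5088 mol
n/ν for PbO2 = 0.1492/1 = 0.1492
n/ν for Pb = 0.1778/1 = 0.1778
n/ν for H2SO4 = 0.5088/2 = 0.2544
Smallest n/ν is PbO2 → limiting reagent.
n(PbSO4) = (2/1) × 0.1492 = 0.2984 mol
mass = 0.2984 × 303.26 = 90.49 g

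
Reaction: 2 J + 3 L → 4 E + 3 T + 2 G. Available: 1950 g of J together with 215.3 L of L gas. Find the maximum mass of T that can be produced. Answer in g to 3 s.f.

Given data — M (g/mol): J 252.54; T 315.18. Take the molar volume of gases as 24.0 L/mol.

n(J) = 1950 / 252.54 = 7.722 mol
n(L) = 215.3 / 24.0 = 8.971 mol
n/ν for J = 7.722/2 = 3.861
n/ν for L = 8.971/3 = 2.990
Smallest n/ν is L → limiting reagent.
n(T) = (3/3) × 8.971 = 8.971 mol
mass = 8.971 × 315.18 = 2827 g

2830 g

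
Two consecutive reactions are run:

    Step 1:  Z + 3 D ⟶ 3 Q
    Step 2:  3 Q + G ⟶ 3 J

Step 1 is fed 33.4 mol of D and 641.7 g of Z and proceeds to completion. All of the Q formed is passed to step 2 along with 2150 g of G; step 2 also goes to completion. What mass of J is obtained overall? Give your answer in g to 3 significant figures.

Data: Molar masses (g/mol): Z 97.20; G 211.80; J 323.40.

6410 g

Step 1:
n(D) = 33.40 mol
n(Z) = 641.7 / 97.20 = 6.602 mol
n/ν for D = 33.40/3 = 11.13
n/ν for Z = 6.602/1 = 6.602
Smallest n/ν is Z → limiting reagent.
n(Q) produced = (3/1) × 6.602 = 19.81 mol
Step 2:
n(Q) available = 19.81 mol
n(G) = 2150 / 211.80 = 10.15 mol
n/ν for Q = 19.81/3 = 6.603
n/ν for G = 10.15/1 = 10.15
Smallest n/ν is Q → limiting reagent.
n(J) = (3/3) × 19.81 = 19.81 mol
mass = 19.81 × 323.40 = 6407 g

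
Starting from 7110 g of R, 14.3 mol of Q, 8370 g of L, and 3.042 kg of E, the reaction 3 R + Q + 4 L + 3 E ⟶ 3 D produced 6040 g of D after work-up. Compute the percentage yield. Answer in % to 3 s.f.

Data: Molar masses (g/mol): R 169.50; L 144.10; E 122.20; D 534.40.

45.4 %

n(R) = 7110 / 169.50 = 41.95 mol
n(Q) = 14.30 mol
n(L) = 8370 / 144.10 = 58.08 mol
n(E) = 3.042×1000 / 122.20 = 24.89 mol
n/ν for R = 41.95/3 = 13.98
n/ν for Q = 14.30/1 = 14.30
n/ν for L = 58.08/4 = 14.52
n/ν for E = 24.89/3 = 8.297
Smallest n/ν is E → limiting reagent.
theoretical n(D) = (3/3) × 24.89 = 24.89 mol → 13300 g
% yield = 6040 / 13300 × 100 = 45.41 %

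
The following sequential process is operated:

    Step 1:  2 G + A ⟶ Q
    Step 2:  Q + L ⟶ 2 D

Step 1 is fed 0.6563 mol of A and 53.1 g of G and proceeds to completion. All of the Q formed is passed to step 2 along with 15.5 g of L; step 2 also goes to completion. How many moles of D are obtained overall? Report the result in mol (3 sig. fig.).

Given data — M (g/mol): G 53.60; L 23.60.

0.991 mol

Step 1:
n(A) = 0.6563 mol
n(G) = 53.10 / 53.60 = 0.9907 mol
n/ν for A = 0.6563/1 = 0.6563
n/ν for G = 0.9907/2 = 0.4954
Smallest n/ν is G → limiting reagent.
n(Q) produced = (1/2) × 0.9907 = 0.4954 mol
Step 2:
n(Q) available = 0.4954 mol
n(L) = 15.50 / 23.60 = 0.6568 mol
n/ν for Q = 0.4954/1 = 0.4954
n/ν for L = 0.6568/1 = 0.6568
Smallest n/ν is Q → limiting reagent.
n(D) = (2/1) × 0.4954 = 0.9908 mol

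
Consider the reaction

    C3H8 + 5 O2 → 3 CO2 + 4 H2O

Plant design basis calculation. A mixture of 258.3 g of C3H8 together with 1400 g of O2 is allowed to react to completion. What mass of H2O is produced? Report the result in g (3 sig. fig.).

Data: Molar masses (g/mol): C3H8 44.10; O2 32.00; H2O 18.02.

n(C3H8) = 258.3 / 44.10 = 5.857 mol
n(O2) = 1400 / 32.00 = 43.75 mol
n/ν for C3H8 = 5.857/1 = 5.857
n/ν for O2 = 43.75/5 = 8.750
Smallest n/ν is C3H8 → limiting reagent.
n(H2O) = (4/1) × 5.857 = 23.43 mol
mass = 23.43 × 18.02 = 422.2 g

422 g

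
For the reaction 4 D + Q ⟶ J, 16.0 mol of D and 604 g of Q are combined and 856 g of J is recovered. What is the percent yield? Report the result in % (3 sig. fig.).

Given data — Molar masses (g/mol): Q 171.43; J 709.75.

34.2 %

n(D) = 16.00 mol
n(Q) = 604.0 / 171.43 = 3.523 mol
n/ν for D = 16.00/4 = 4.000
n/ν for Q = 3.523/1 = 3.523
Smallest n/ν is Q → limiting reagent.
theoretical n(J) = (1/1) × 3.523 = 3.523 mol → 2500 g
% yield = 856 / 2500 × 100 = 34.24 %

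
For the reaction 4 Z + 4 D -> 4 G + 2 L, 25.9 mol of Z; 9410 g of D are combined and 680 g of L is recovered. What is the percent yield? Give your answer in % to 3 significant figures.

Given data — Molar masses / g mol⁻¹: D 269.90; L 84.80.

n(Z) = 25.90 mol
n(D) = 9410 / 269.90 = 34.86 mol
n/ν → Z: 6.475, D: 8.715; Z is limiting.
theoretical n(L) = (2/4) × 25.90 = 12.95 mol → 1098 g
% yield = 680 / 1098 × 100 = 61.93 %

61.9 %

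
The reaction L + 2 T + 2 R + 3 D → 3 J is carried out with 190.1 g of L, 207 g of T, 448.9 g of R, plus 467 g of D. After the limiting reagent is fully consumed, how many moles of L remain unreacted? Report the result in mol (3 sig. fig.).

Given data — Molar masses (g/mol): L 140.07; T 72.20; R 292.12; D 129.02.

n(L) = 190.1 / 140.07 = 1.357 mol
n(T) = 207.0 / 72.20 = 2.867 mol
n(R) = 448.9 / 292.12 = 1.537 mol
n(D) = 467.0 / 129.02 = 3.620 mol
n/ν for L = 1.357/1 = 1.357
n/ν for T = 2.867/2 = 1.434
n/ν for R = 1.537/2 = 0.7685
n/ν for D = 3.620/3 = 1.207
Smallest n/ν is R → limiting reagent.
L consumed = (1/2) × 1.537 = 0.7685 mol
L remaining = 1.357 − 0.7685 = 0.5885 mol

0.589 mol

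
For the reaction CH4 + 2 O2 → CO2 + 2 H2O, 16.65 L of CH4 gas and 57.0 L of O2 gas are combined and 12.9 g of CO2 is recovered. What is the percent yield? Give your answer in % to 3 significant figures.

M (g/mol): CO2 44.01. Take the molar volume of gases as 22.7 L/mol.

n(CH4) = 16.65 / 22.7 = 0.7335 mol
n(O2) = 57.00 / 22.7 = 2.511 mol
n/ν → CH4: 0.7335, O2: 1.256; CH4 is limiting.
theoretical n(CO2) = (1/1) × 0.7335 = 0.7335 mol → 32.28 g
% yield = 12.9 / 32.28 × 100 = 39.96 %

40.0 %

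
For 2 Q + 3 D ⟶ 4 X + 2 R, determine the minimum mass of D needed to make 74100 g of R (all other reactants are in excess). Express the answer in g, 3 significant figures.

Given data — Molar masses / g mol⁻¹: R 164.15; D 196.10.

n(R) = 74100 / 164.15 = 451.4 mol
n(D) = (3/2) × 451.4 = 677.1 mol
mass = 677.1 × 196.10 = 132800 g

133000 g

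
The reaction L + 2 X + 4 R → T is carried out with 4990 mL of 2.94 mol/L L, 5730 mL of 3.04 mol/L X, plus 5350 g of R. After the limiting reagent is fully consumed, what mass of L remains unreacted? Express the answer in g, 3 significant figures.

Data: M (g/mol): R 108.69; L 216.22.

n(L) = 2.94 × 4990/1000 = 14.67 mol
n(X) = 3.04 × 5730/1000 = 17.42 mol
n(R) = 5350 / 108.69 = 49.22 mol
n/ν for L = 14.67/1 = 14.67
n/ν for X = 17.42/2 = 8.710
n/ν for R = 49.22/4 = 12.31
Smallest n/ν is X → limiting reagent.
L consumed = (1/2) × 17.42 = 8.710 mol
L remaining = 14.67 − 8.710 = 5.960 mol
mass = 5.960 × 216.22 = 1289 g

1290 g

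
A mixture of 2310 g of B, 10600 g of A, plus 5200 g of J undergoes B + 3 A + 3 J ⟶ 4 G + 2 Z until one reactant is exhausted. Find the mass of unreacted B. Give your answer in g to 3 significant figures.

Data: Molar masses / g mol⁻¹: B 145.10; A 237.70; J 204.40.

n(B) = 2310 / 145.10 = 15.92 mol
n(A) = 10600 / 237.70 = 44.59 mol
n(J) = 5200 / 204.40 = 25.44 mol
n/ν for B = 15.92/1 = 15.92
n/ν for A = 44.59/3 = 14.86
n/ν for J = 25.44/3 = 8.480
Smallest n/ν is J → limiting reagent.
B consumed = (1/3) × 25.44 = 8.480 mol
B remaining = 15.92 − 8.480 = 7.440 mol
mass = 7.440 × 145.10 = 1080 g

1080 g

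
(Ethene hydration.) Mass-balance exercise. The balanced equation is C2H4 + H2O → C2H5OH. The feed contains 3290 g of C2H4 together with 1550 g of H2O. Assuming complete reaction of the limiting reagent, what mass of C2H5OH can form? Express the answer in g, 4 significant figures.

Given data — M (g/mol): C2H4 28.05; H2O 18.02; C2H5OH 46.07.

3963 g

n(C2H4) = 3290 / 28.05 = 117.3 mol
n(H2O) = 1550 / 18.02 = 86.02 mol
n/ν for C2H4 = 117.3/1 = 117.3
n/ν for H2O = 86.02/1 = 86.02
Smallest n/ν is H2O → limiting reagent.
n(C2H5OH) = (1/1) × 86.02 = 86.02 mol
mass = 86.02 × 46.07 = 3963 g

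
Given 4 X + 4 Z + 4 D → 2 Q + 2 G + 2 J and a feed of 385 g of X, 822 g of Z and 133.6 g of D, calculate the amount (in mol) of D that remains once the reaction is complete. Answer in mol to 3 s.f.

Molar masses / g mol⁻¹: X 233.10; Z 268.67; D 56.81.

n(X) = 385.0 / 233.10 = 1.652 mol
n(Z) = 822.0 / 268.67 = 3.060 mol
n(D) = 133.6 / 56.81 = 2.352 mol
n/ν for X = 1.652/4 = 0.4130
n/ν for Z = 3.060/4 = 0.7650
n/ν for D = 2.352/4 = 0.5880
Smallest n/ν is X → limiting reagent.
D consumed = (4/4) × 1.652 = 1.652 mol
D remaining = 2.352 − 1.652 = 0.7000 mol

0.700 mol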